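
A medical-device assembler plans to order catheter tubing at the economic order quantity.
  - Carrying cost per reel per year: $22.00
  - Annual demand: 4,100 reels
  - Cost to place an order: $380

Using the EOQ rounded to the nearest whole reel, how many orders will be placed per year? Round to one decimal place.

EOQ = √(2DS/H) = √(2 × 4,100 × 380 / 22)
    = √(141,636.36) ≈ 376.35 → Q = 376
Orders per year = D/Q = 4,100 / 376 = 10.904

10.9 orders per year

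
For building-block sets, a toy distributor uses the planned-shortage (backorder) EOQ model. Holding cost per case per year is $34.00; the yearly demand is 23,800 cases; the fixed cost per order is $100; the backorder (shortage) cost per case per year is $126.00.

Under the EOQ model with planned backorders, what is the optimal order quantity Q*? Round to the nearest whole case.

Basic EOQ = √(2·23,800·100/34) = 374.166
Backorder adjustment √((H+b)/b) = √((34+126)/126) = 1.1269
Q* = 374.166 × 1.1269 ≈ 421.64

422 cases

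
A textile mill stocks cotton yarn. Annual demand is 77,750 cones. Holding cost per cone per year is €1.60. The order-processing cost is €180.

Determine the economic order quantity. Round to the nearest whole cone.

EOQ = √(2DS/H) = √(2 × 77,750 × 180 / 1.6)
    = √(17,493,750.00) ≈ 4,182.55

4,183 cones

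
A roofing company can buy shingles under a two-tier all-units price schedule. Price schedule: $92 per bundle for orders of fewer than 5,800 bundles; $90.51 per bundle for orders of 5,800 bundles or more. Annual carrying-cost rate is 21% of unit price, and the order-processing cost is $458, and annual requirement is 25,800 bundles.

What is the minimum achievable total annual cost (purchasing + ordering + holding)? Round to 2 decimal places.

$2,392,315.90

H₁ = 21%×$92 = $19.3200;  H₂ = 21%×$90.51 = $19.0071
EOQ₁ = √(2×25,800×458/19.3200) = 1,106.00  (< 5,800, feasible at tier 1)
EOQ₂ = √(2×25,800×458/19.0071) = 1,115.06  (< 5,800 → use Q = 5,800 at tier-2 price)
TC(tier 1 (EOQ₁), Q≈1,106.0) = $2,394,967.87
TC(tier 2, Q≈5,800.0) = $2,392,315.90
Minimum at tier 2: $2,392,315.90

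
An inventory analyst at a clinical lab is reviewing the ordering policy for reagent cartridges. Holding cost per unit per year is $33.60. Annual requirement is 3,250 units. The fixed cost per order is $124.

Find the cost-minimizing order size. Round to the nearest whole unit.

155 units

Optimal lot size Q* = (2 × 3,250 × $124 / $33.6)^½ ≈ 154.88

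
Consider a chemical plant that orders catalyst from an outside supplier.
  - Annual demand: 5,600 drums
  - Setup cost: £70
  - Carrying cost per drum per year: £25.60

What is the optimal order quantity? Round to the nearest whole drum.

2DS/H = 2·5,600·70/25.6 = 30,625.00
EOQ = √30,625.00 ≈ 175.00

175 drums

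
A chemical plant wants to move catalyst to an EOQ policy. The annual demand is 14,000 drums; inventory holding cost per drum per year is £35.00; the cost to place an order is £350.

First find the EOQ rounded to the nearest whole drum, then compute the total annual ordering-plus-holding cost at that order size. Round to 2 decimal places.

£18,520.26

2DS/H = 2·14,000·350/35 = 280,000.00
EOQ = √280,000.00 ≈ 529.15 → Q = 529 drums
Annual ordering cost = (D/Q)·S = (14,000/529) × 350 = £9,262.76
Annual holding cost  = (Q/2)·H = (529/2) × 35 = £9,257.50
Total = £9,262.76 + £9,257.50 = £18,520.26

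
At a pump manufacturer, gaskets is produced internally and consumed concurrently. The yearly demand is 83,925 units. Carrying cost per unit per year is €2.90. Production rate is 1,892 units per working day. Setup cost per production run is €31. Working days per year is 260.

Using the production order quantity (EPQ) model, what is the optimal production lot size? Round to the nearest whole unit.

1,471 units

d = 83,925/260 = 322.7885 units/day;  effective holding cost H(1 − d/p) = 2.9·(1 − 322.7885/1892) = 2.40524
Q* = √(2DS / H_eff) = √(2·83,925·31 / 2.40524) ≈ 1,470.83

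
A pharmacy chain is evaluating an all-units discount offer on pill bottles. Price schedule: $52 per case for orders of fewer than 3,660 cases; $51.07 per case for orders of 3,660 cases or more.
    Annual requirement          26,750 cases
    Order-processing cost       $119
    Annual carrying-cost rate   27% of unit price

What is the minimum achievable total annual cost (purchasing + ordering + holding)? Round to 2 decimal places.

H₁ = 27%×$52 = $14.0400;  H₂ = 27%×$51.07 = $13.7889
EOQ₁ = √(2×26,750×119/14.0400) = 673.39  (< 3,660, feasible at tier 1)
EOQ₂ = √(2×26,750×119/13.7889) = 679.49  (< 3,660 → use Q = 3,660 at tier-2 price)
TC(tier 1 (EOQ₁), Q≈673.4) = $1,400,454.40
TC(tier 2, Q≈3,660.0) = $1,392,225.93
Minimum at tier 2: $1,392,225.93

$1,392,225.93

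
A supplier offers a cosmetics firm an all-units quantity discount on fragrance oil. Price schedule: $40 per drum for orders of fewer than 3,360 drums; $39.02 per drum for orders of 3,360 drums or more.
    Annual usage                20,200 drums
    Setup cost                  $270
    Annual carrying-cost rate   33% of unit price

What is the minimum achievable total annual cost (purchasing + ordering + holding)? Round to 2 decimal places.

H₁ = 33%×$40 = $13.2000;  H₂ = 33%×$39.02 = $12.8766
EOQ₁ = √(2×20,200×270/13.2000) = 909.05  (< 3,360, feasible at tier 1)
EOQ₂ = √(2×20,200×270/12.8766) = 920.39  (< 3,360 → use Q = 3,360 at tier-2 price)
TC(tier 1 (EOQ₁), Q≈909.0) = $819,999.40
TC(tier 2, Q≈3,360.0) = $811,459.90
Minimum at tier 2: $811,459.90

$811,459.90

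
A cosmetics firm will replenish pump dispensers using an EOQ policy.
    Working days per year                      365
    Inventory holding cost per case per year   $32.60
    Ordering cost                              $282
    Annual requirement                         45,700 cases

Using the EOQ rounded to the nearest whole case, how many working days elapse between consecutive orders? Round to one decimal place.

Q* = √(2·D·S / H) = √(2·45,700·282 / 32.6) = √790,638.0 ≈ 889.18 → Q = 889 cases
Cycle time = (working days × Q)/D = (365 × 889) / 45,700 = 7.100 days

7.1 days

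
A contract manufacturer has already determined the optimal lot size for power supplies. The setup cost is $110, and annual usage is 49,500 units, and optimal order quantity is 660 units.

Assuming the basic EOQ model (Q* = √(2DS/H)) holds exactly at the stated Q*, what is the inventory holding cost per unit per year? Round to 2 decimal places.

From Q* = √(2DS/H) ⇒ Q*² = 2DS/H.
H = 2DS / Q² = 2 × 49,500 × 110 / 660² = 25.0000

$25.00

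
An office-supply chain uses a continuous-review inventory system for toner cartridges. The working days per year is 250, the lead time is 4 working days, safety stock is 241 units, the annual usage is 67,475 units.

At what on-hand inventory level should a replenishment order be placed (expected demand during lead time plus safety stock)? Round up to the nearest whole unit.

Daily demand d = 67,475 / 250 = 269.900 units/day
Demand during lead time = 269.900 × 4 = 1,079.60
Reorder point = 1,079.60 + 241 = 1,320.60 → round up

1,321 units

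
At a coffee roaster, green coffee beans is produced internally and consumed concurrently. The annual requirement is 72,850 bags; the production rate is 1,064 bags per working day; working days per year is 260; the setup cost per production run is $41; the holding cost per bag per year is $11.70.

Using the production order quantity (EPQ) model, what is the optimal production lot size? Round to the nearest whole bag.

Daily demand d = 72,850/260 = 280.192; p = 1064; 1 − d/p = 0.73666
EPQ = √(2DS / (H(1 − d/p)))
    = √(2 × 72,850 × 41 / (11.7 × 0.73666)) ≈ 832.52

833 bags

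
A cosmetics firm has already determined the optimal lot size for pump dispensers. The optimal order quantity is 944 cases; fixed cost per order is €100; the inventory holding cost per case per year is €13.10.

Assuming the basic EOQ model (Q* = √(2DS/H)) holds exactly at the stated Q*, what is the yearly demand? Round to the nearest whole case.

58,369 cases per year

EOQ relation: Q² = 2DS/H, so rearrange for the unknown.
D = Q²H / (2S) = 944² × 13.1 / (2 × 100) = 58,369.41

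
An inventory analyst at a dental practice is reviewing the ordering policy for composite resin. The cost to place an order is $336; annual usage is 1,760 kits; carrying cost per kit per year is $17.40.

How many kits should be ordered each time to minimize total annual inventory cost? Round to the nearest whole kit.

EOQ = √(2DS/H) = √(2 × 1,760 × 336 / 17.4)
    = √(67,972.41) ≈ 260.72

261 kits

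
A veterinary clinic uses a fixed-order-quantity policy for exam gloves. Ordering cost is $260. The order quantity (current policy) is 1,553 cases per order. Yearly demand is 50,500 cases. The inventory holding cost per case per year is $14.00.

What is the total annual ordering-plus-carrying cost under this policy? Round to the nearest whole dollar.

Ordering: D/Q × S = 50,500/1,553 × $260 = $8,454.60
Holding:  Q/2 × H = 1,553/2 × $14 = $10,871.00
Total = $8,454.60 + $10,871.00 = $19,325.60

$19,326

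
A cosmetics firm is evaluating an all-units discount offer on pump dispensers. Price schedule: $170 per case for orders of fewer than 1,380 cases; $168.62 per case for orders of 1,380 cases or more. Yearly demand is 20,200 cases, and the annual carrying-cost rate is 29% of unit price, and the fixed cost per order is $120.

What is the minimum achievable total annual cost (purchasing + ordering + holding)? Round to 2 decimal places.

$3,441,621.38

H₁ = 29%×$170 = $49.3000;  H₂ = 29%×$168.62 = $48.8998
EOQ₁ = √(2×20,200×120/49.3000) = 313.59  (< 1,380, feasible at tier 1)
EOQ₂ = √(2×20,200×120/48.8998) = 314.87  (< 1,380 → use Q = 1,380 at tier-2 price)
TC(tier 1 (EOQ₁), Q≈313.6) = $3,449,459.83
TC(tier 2, Q≈1,380.0) = $3,441,621.38
Minimum at tier 2: $3,441,621.38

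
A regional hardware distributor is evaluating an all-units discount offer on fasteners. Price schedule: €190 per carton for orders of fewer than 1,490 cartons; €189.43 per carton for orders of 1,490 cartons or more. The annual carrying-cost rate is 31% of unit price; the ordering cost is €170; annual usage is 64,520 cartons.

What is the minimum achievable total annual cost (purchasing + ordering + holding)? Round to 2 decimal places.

€12,273,133.80

H₁ = 31%×€190 = €58.9000;  H₂ = 31%×€189.43 = €58.7233
EOQ₁ = √(2×64,520×170/58.9000) = 610.28  (< 1,490, feasible at tier 1)
EOQ₂ = √(2×64,520×170/58.7233) = 611.20  (< 1,490 → use Q = 1,490 at tier-2 price)
TC(tier 1 (EOQ₁), Q≈610.3) = €12,294,745.48
TC(tier 2, Q≈1,490.0) = €12,273,133.80
Minimum at tier 2: €12,273,133.80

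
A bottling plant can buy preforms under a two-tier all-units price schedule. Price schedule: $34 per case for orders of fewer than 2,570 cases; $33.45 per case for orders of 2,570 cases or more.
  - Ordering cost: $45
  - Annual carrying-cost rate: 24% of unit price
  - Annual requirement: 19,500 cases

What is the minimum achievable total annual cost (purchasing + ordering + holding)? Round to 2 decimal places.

$662,932.42

H₁ = 24%×$34 = $8.1600;  H₂ = 24%×$33.45 = $8.0280
EOQ₁ = √(2×19,500×45/8.1600) = 463.76  (< 2,570, feasible at tier 1)
EOQ₂ = √(2×19,500×45/8.0280) = 467.56  (< 2,570 → use Q = 2,570 at tier-2 price)
TC(tier 1 (EOQ₁), Q≈463.8) = $666,784.28
TC(tier 2, Q≈2,570.0) = $662,932.42
Minimum at tier 2: $662,932.42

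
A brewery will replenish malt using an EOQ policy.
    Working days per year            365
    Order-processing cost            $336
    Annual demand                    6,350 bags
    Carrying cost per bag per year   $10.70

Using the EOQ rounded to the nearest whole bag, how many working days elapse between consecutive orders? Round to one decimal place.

36.3 days

EOQ = √(2DS/H) = √(2 × 6,350 × 336 / 10.7)
    = √(398,803.74) ≈ 631.51 → Q = 632 bags
Cycle time = (working days × Q)/D = (365 × 632) / 6,350 = 36.328 days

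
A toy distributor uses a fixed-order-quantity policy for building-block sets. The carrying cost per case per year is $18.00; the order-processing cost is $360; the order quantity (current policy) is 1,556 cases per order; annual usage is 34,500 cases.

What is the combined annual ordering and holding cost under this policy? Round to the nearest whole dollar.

Ordering: D/Q × S = 34,500/1,556 × $360 = $7,982.01
Holding:  Q/2 × H = 1,556/2 × $18 = $14,004.00
Total = $7,982.01 + $14,004.00 = $21,986.01

$21,986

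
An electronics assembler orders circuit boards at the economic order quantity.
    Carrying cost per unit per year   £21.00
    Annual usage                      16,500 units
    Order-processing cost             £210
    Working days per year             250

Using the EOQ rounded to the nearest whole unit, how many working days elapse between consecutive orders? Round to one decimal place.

8.7 days

Optimal lot size Q* = (2 × 16,500 × £210 / £21)^½ ≈ 574.46 → Q = 574 units
Days between orders = 250 / (D/Q) = 250 / 28.746 ≈ 8.697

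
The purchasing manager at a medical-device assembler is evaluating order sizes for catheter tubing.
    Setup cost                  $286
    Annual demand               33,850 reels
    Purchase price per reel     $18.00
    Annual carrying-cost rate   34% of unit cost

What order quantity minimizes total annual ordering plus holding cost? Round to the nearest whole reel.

1,779 reels

Carrying cost H = $18 × 34% = $6.1200/reel/yr
Optimal lot size Q* = (2 × 33,850 × $286 / $6.12)^½ ≈ 1,778.70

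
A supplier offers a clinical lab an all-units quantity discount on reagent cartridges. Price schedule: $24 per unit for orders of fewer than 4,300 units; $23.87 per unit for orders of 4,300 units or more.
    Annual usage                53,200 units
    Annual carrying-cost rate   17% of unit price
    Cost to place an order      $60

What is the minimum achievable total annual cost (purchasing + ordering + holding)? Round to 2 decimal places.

$1,279,350.81

H₁ = 17%×$24 = $4.0800;  H₂ = 17%×$23.87 = $4.0579
EOQ₁ = √(2×53,200×60/4.0800) = 1,250.88  (< 4,300, feasible at tier 1)
EOQ₂ = √(2×53,200×60/4.0579) = 1,254.28  (< 4,300 → use Q = 4,300 at tier-2 price)
TC(tier 1 (EOQ₁), Q≈1,250.9) = $1,281,903.60
TC(tier 2, Q≈4,300.0) = $1,279,350.81
Minimum at tier 2: $1,279,350.81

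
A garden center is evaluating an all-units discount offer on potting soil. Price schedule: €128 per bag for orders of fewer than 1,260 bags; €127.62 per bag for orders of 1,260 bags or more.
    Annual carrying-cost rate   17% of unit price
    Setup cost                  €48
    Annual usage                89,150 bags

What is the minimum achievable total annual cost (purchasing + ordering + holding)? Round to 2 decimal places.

H₁ = 17%×€128 = €21.7600;  H₂ = 17%×€127.62 = €21.6954
EOQ₁ = √(2×89,150×48/21.7600) = 627.14  (< 1,260, feasible at tier 1)
EOQ₂ = √(2×89,150×48/21.6954) = 628.08  (< 1,260 → use Q = 1,260 at tier-2 price)
TC(tier 1 (EOQ₁), Q≈627.1) = €11,424,846.64
TC(tier 2, Q≈1,260.0) = €11,394,387.29
Minimum at tier 2: €11,394,387.29

€11,394,387.29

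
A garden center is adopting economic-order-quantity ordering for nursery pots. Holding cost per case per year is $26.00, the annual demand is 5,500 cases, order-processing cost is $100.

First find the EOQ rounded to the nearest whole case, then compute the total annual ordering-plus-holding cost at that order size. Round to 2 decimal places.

$5,347.90

2DS/H = 2·5,500·100/26 = 42,307.69
EOQ = √42,307.69 ≈ 205.69 → Q = 206 cases
Annual ordering cost = (D/Q)·S = (5,500/206) × 100 = $2,669.90
Annual holding cost  = (Q/2)·H = (206/2) × 26 = $2,678.00
Total = $2,669.90 + $2,678.00 = $5,347.90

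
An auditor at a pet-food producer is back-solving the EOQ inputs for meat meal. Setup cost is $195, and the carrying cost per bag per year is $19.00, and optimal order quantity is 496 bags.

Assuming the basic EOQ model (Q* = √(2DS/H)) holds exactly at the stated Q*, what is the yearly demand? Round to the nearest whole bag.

Since Q* = (2DS/H)^½, squaring gives Q*²·H = 2DS.
D = Q²H / (2S) = 496² × 19 / (2 × 195) = 11,985.39

11,985 bags per year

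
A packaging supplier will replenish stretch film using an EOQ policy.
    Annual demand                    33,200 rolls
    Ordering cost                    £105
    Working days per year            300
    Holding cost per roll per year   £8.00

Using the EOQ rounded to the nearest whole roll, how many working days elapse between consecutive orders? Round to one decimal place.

EOQ = √(2DS/H) = √(2 × 33,200 × 105 / 8)
    = √(871,500.00) ≈ 933.54 → Q = 934 rolls
Cycle time = (working days × Q)/D = (300 × 934) / 33,200 = 8.440 days

8.4 days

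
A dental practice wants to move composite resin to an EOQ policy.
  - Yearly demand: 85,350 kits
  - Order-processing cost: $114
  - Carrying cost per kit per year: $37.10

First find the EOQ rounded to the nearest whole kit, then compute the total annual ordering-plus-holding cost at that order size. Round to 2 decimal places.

$26,869.29

Q* = √(2·D·S / H) = √(2·85,350·114 / 37.1) = √524,522.9 ≈ 724.24 → Q = 724 kits
Orders/yr = 85,350/724 = 117.887; ordering cost = 117.887 × $114 = $13,439.09
Average inventory = 724/2 = 362; holding cost = 362 × $37.1 = $13,430.20
Total = $13,439.09 + $13,430.20 = $26,869.29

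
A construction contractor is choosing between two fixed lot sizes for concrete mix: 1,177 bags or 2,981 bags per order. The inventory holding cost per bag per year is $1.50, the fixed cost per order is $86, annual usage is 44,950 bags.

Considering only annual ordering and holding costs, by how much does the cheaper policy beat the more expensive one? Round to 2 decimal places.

TC(Q) = (D/Q)S + (Q/2)H
TC(1,177) = (44,950/1,177)×86 + (1,177/2)×1.5 = $4,167.12
TC(2,981) = (44,950/2,981)×86 + (2,981/2)×1.5 = $3,532.53
Lots of 2,981 are cheaper by $634.59.

$634.59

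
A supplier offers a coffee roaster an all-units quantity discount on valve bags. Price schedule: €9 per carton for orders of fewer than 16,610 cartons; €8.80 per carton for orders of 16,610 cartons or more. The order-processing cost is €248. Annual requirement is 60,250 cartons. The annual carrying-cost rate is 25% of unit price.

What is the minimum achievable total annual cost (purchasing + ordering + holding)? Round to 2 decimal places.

H₁ = 25%×€9 = €2.2500;  H₂ = 25%×€8.80 = €2.2000
EOQ₁ = √(2×60,250×248/2.2500) = 3,644.42  (< 16,610, feasible at tier 1)
EOQ₂ = √(2×60,250×248/2.2000) = 3,685.60  (< 16,610 → use Q = 16,610 at tier-2 price)
TC(tier 1 (EOQ₁), Q≈3,644.4) = €550,449.94
TC(tier 2, Q≈16,610.0) = €549,370.58
Minimum at tier 2: €549,370.58

€549,370.58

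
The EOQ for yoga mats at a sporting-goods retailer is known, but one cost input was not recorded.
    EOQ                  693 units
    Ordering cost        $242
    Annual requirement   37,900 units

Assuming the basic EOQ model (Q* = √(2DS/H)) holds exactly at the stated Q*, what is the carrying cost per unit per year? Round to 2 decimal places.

EOQ relation: Q² = 2DS/H, so rearrange for the unknown.
H = 2DS / Q² = 2 × 37,900 × 242 / 693² = 38.1960

$38.20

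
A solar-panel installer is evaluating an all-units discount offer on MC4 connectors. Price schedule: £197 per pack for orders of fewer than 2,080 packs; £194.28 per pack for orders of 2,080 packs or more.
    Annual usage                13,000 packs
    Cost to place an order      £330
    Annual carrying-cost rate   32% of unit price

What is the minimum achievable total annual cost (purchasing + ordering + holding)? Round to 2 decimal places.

H₁ = 32%×£197 = £63.0400;  H₂ = 32%×£194.28 = £62.1696
EOQ₁ = √(2×13,000×330/63.0400) = 368.92  (< 2,080, feasible at tier 1)
EOQ₂ = √(2×13,000×330/62.1696) = 371.50  (< 2,080 → use Q = 2,080 at tier-2 price)
TC(tier 1 (EOQ₁), Q≈368.9) = £2,584,256.90
TC(tier 2, Q≈2,080.0) = £2,592,358.88
Minimum at tier 1 (EOQ₁): £2,584,256.90

£2,584,256.90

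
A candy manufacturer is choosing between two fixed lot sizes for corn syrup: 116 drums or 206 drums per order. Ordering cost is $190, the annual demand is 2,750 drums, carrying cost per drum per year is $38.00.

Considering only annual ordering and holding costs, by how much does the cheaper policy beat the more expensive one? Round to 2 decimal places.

TC(Q) = (D/Q)S + (Q/2)H
TC(116) = (2,750/116)×190 + (116/2)×38 = $6,708.31
TC(206) = (2,750/206)×190 + (206/2)×38 = $6,450.41
Cheaper: Q = 206.  Difference = $257.90

$257.90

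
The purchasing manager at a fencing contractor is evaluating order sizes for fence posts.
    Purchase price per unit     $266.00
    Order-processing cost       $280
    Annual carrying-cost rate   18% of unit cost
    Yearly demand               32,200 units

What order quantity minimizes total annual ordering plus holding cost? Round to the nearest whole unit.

Carrying cost H = $266 × 18% = $47.8800/unit/yr
Optimal lot size Q* = (2 × 32,200 × $280 / $47.88)^½ ≈ 613.68

614 units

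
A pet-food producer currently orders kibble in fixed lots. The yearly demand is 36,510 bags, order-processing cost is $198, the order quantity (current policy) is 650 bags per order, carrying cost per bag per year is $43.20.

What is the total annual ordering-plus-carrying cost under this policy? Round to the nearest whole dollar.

$25,162

Orders/yr = 36,510/650 = 56.169; ordering cost = 56.169 × $198 = $11,121.51
Average inventory = 650/2 = 325; holding cost = 325 × $43.2 = $14,040.00
Total = $11,121.51 + $14,040.00 = $25,161.51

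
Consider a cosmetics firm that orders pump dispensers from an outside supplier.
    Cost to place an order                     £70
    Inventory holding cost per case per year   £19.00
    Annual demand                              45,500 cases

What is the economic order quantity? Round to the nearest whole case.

EOQ = √(2DS/H) = √(2 × 45,500 × 70 / 19)
    = √(335,263.16) ≈ 579.02

579 cases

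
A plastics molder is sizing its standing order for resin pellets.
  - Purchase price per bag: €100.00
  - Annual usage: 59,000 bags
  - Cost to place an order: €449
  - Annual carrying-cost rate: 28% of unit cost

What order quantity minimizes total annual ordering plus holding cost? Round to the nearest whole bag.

1,376 bags

H = i·C = 0.28 × €100 = €28.0000 per bag-year
Optimal lot size Q* = (2 × 59,000 × €449 / €28)^½ ≈ 1,375.58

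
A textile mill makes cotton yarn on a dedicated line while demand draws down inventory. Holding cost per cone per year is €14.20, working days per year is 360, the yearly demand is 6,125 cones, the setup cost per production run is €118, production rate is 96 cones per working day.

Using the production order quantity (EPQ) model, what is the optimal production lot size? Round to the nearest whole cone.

Daily demand d = 6,125/360 = 17.014; p = 96; 1 − d/p = 0.82277
EPQ = √(2DS / (H(1 − d/p)))
    = √(2 × 6,125 × 118 / (14.2 × 0.82277)) ≈ 351.74

352 cones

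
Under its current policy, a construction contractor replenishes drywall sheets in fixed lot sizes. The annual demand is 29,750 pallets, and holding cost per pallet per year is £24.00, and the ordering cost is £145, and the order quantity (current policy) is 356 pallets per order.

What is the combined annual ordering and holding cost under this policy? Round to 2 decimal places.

Annual ordering cost = (D/Q)·S = (29,750/356) × 145 = £12,117.28
Annual holding cost  = (Q/2)·H = (356/2) × 24 = £4,272.00
Total = £12,117.28 + £4,272.00 = £16,389.28

£16,389.28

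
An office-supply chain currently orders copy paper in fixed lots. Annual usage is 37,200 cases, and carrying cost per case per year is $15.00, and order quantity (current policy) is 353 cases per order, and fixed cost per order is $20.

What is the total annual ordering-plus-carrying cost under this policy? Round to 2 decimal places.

$4,755.15

Orders/yr = 37,200/353 = 105.382; ordering cost = 105.382 × $20 = $2,107.65
Average inventory = 353/2 = 176.5; holding cost = 176.5 × $15 = $2,647.50
Total = $2,107.65 + $2,647.50 = $4,755.15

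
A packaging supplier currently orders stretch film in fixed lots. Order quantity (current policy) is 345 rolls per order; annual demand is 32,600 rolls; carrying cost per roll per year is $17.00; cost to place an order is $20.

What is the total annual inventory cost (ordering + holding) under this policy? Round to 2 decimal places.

Annual ordering cost = (D/Q)·S = (32,600/345) × 20 = $1,889.86
Annual holding cost  = (Q/2)·H = (345/2) × 17 = $2,932.50
Total = $1,889.86 + $2,932.50 = $4,822.36

$4,822.36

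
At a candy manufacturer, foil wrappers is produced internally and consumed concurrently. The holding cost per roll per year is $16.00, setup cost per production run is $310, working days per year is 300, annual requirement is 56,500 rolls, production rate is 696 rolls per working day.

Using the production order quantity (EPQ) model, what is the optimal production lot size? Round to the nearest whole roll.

1,733 rolls

Daily demand d = 56,500/300 = 188.333; p = 696; 1 − d/p = 0.72941
EPQ = √(2DS / (H(1 − d/p)))
    = √(2 × 56,500 × 310 / (16 × 0.72941)) ≈ 1,732.51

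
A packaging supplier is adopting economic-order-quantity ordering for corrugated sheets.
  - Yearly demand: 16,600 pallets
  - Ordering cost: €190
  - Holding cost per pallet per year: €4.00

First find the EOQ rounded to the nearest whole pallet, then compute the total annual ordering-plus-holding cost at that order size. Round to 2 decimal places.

2DS/H = 2·16,600·190/4 = 1,577,000.00
EOQ = √1,577,000.00 ≈ 1,255.79 → Q = 1,256 pallets
Orders/yr = 16,600/1,256 = 13.217; ordering cost = 13.217 × €190 = €2,511.15
Average inventory = 1,256/2 = 628; holding cost = 628 × €4 = €2,512.00
Total = €2,511.15 + €2,512.00 = €5,023.15

€5,023.15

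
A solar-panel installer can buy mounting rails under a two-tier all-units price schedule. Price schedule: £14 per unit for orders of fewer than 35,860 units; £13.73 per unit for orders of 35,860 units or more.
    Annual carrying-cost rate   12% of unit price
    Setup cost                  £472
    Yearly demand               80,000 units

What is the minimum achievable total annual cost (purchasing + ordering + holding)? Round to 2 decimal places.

H₁ = 12%×£14 = £1.6800;  H₂ = 12%×£13.73 = £1.6476
EOQ₁ = √(2×80,000×472/1.6800) = 6,704.65  (< 35,860, feasible at tier 1)
EOQ₂ = √(2×80,000×472/1.6476) = 6,770.26  (< 35,860 → use Q = 35,860 at tier-2 price)
TC(tier 1 (EOQ₁), Q≈6,704.7) = £1,131,263.82
TC(tier 2, Q≈35,860.0) = £1,128,994.45
Minimum at tier 2: £1,128,994.45

£1,128,994.45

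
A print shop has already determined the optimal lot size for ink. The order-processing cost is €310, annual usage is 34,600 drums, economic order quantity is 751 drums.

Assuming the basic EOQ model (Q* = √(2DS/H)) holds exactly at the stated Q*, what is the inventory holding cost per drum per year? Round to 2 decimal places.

Since Q* = (2DS/H)^½, squaring gives Q*²·H = 2DS.
H = 2DS / Q² = 2 × 34,600 × 310 / 751² = 38.0354

€38.04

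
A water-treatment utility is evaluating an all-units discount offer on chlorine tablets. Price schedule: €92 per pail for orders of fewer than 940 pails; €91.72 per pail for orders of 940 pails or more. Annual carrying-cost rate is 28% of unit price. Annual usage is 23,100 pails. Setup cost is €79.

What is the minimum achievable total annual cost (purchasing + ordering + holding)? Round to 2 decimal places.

H₁ = 28%×€92 = €25.7600;  H₂ = 28%×€91.72 = €25.6816
EOQ₁ = √(2×23,100×79/25.7600) = 376.41  (< 940, feasible at tier 1)
EOQ₂ = √(2×23,100×79/25.6816) = 376.98  (< 940 → use Q = 940 at tier-2 price)
TC(tier 1 (EOQ₁), Q≈376.4) = €2,134,896.33
TC(tier 2, Q≈940.0) = €2,132,743.73
Minimum at tier 2: €2,132,743.73

€2,132,743.73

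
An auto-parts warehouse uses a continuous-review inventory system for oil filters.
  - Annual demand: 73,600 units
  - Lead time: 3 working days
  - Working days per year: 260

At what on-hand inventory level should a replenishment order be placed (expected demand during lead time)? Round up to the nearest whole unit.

Daily demand d = 73,600 / 260 = 283.077 units/day
Demand during lead time = 283.077 × 3 = 849.23
Reorder point = 849.23 → round up

850 units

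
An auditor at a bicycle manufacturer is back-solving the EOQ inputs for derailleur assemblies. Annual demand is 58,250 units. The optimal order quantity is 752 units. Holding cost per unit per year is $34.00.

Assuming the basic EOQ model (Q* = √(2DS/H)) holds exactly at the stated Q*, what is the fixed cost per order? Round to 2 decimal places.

$165.04

From Q* = √(2DS/H) ⇒ Q*² = 2DS/H.
S = Q²H / (2D) = 752² × 34 / (2 × 58,250) = 165.0398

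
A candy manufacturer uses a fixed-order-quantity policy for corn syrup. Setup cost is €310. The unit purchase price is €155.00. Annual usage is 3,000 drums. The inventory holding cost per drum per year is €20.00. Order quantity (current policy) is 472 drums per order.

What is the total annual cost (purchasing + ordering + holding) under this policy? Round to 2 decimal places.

€471,690.34

Orders/yr = 3,000/472 = 6.356; ordering cost = 6.356 × €310 = €1,970.34
Average inventory = 472/2 = 236; holding cost = 236 × €20 = €4,720.00
Purchase cost = D·C = 3,000 × 155 = €465,000.00
Total = €1,970.34 + €4,720.00 + €465,000.00 = €471,690.34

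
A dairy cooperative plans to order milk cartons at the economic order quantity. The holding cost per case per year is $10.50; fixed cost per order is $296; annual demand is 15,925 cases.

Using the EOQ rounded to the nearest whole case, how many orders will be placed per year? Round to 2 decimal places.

16.80 orders per year

EOQ = √(2DS/H) = √(2 × 15,925 × 296 / 10.5)
    = √(897,866.67) ≈ 947.56 → Q = 948
Orders per year = D/Q = 15,925 / 948 = 16.799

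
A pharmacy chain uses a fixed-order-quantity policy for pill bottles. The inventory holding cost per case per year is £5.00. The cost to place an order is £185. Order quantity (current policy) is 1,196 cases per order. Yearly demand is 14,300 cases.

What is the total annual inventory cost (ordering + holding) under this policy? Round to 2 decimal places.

Orders/yr = 14,300/1,196 = 11.957; ordering cost = 11.957 × £185 = £2,211.96
Average inventory = 1,196/2 = 598; holding cost = 598 × £5 = £2,990.00
Total = £2,211.96 + £2,990.00 = £5,201.96

£5,201.96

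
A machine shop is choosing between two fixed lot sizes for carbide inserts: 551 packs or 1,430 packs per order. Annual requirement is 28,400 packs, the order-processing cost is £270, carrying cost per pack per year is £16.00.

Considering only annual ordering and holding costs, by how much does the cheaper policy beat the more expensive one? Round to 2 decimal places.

£1,522.28

For each Q, cost = (D/Q)·S + (Q/2)·H.
TC(551) = (28,400/551)×270 + (551/2)×16 = £18,324.52
TC(1,430) = (28,400/1,430)×270 + (1,430/2)×16 = £16,802.24
Lots of 1,430 are cheaper by £1,522.28.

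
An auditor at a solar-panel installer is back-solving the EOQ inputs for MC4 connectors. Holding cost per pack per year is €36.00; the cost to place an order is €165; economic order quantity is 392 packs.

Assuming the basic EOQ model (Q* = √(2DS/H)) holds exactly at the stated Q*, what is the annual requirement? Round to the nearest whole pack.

16,763 packs per year

Since Q* = (2DS/H)^½, squaring gives Q*²·H = 2DS.
D = Q²H / (2S) = 392² × 36 / (2 × 165) = 16,763.35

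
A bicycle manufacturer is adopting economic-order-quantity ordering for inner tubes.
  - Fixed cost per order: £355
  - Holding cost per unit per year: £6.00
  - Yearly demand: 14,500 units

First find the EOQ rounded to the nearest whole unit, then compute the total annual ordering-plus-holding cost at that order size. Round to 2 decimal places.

£7,859.39

Q* = √(2·D·S / H) = √(2·14,500·355 / 6) = √1,715,833.3 ≈ 1,309.90 → Q = 1,310 units
Annual ordering cost = (D/Q)·S = (14,500/1,310) × 355 = £3,929.39
Annual holding cost  = (Q/2)·H = (1,310/2) × 6 = £3,930.00
Total = £3,929.39 + £3,930.00 = £7,859.39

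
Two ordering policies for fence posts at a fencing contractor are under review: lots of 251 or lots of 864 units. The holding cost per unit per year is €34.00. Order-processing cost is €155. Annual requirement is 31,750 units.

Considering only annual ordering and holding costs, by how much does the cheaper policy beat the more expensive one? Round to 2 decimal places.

€3,489.68

TC(Q) = (D/Q)S + (Q/2)H
TC(251) = (31,750/251)×155 + (251/2)×34 = €23,873.57
TC(864) = (31,750/864)×155 + (864/2)×34 = €20,383.89
|ΔTC| = |€23,873.57 − €20,383.89| = €3,489.68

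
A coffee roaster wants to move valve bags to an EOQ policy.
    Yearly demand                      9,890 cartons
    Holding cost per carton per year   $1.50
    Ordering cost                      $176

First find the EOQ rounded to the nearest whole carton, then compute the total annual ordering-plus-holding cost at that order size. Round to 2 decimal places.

$2,285.15

Optimal lot size Q* = (2 × 9,890 × $176 / $1.5)^½ ≈ 1,523.43 → Q = 1,523 cartons
Annual ordering cost = (D/Q)·S = (9,890/1,523) × 176 = $1,142.90
Annual holding cost  = (Q/2)·H = (1,523/2) × 1.5 = $1,142.25
Total = $1,142.90 + $1,142.25 = $2,285.15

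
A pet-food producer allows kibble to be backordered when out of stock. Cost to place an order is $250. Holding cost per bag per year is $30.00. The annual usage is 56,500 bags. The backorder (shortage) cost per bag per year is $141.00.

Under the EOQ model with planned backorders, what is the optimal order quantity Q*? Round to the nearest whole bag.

Q* = √(2DS/H) · √((H + b)/b)
   = √(2 × 56,500 × 250 / 30) · √((30 + 141) / 141)
   = 970.395 × 1.1013 ≈ 1,068.65

1,069 bags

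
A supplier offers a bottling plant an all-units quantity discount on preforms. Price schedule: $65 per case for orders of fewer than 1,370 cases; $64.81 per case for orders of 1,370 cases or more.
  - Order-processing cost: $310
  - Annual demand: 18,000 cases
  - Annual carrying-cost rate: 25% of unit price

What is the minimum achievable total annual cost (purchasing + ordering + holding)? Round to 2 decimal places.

$1,181,751.71

H₁ = 25%×$65 = $16.2500;  H₂ = 25%×$64.81 = $16.2025
EOQ₁ = √(2×18,000×310/16.2500) = 828.72  (< 1,370, feasible at tier 1)
EOQ₂ = √(2×18,000×310/16.2025) = 829.93  (< 1,370 → use Q = 1,370 at tier-2 price)
TC(tier 1 (EOQ₁), Q≈828.7) = $1,183,466.63
TC(tier 2, Q≈1,370.0) = $1,181,751.71
Minimum at tier 2: $1,181,751.71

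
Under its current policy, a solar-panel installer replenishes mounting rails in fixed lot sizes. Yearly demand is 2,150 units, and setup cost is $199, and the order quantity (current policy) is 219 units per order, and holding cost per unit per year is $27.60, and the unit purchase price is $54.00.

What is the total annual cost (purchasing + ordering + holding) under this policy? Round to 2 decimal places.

Ordering: D/Q × S = 2,150/219 × $199 = $1,953.65
Holding:  Q/2 × H = 219/2 × $27.6 = $3,022.20
Purchase cost = D·C = 2,150 × 54 = $116,100.00
Total = $1,953.65 + $3,022.20 + $116,100.00 = $121,075.85

$121,075.85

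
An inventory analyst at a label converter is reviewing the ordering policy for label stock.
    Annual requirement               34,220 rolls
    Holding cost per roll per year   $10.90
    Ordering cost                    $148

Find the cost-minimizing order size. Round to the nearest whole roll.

EOQ = √(2DS/H) = √(2 × 34,220 × 148 / 10.9)
    = √(929,277.06) ≈ 963.99

964 rolls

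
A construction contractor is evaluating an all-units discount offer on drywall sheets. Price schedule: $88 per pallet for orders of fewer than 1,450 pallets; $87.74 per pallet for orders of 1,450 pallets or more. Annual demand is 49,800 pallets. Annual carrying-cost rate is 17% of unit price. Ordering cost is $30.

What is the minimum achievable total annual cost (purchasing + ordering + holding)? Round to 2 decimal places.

$4,381,296.30

H₁ = 17%×$88 = $14.9600;  H₂ = 17%×$87.74 = $14.9158
EOQ₁ = √(2×49,800×30/14.9600) = 446.91  (< 1,450, feasible at tier 1)
EOQ₂ = √(2×49,800×30/14.9158) = 447.58  (< 1,450 → use Q = 1,450 at tier-2 price)
TC(tier 1 (EOQ₁), Q≈446.9) = $4,389,085.84
TC(tier 2, Q≈1,450.0) = $4,381,296.30
Minimum at tier 2: $4,381,296.30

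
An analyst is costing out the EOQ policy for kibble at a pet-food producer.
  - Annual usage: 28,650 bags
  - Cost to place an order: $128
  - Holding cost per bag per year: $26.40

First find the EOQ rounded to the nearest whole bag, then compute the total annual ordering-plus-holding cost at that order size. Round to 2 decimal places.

$13,915.03

2DS/H = 2·28,650·128/26.4 = 277,818.18
EOQ = √277,818.18 ≈ 527.08 → Q = 527 bags
Ordering: D/Q × S = 28,650/527 × $128 = $6,958.63
Holding:  Q/2 × H = 527/2 × $26.4 = $6,956.40
Total = $6,958.63 + $6,956.40 = $13,915.03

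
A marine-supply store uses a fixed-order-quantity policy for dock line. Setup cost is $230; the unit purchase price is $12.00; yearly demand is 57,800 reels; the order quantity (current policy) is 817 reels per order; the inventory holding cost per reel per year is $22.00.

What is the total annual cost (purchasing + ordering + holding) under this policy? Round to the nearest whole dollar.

$718,859

Annual ordering cost = (D/Q)·S = (57,800/817) × 230 = $16,271.73
Annual holding cost  = (Q/2)·H = (817/2) × 22 = $8,987.00
Purchase cost = D·C = 57,800 × 12 = $693,600.00
Total = $16,271.73 + $8,987.00 + $693,600.00 = $718,858.73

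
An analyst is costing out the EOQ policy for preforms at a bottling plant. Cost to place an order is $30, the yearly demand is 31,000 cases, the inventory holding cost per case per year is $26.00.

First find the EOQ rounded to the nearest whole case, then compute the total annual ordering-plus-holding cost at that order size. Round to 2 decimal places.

$6,954.15

Q* = √(2·D·S / H) = √(2·31,000·30 / 26) = √71,538.5 ≈ 267.47 → Q = 267 cases
Annual ordering cost = (D/Q)·S = (31,000/267) × 30 = $3,483.15
Annual holding cost  = (Q/2)·H = (267/2) × 26 = $3,471.00
Total = $3,483.15 + $3,471.00 = $6,954.15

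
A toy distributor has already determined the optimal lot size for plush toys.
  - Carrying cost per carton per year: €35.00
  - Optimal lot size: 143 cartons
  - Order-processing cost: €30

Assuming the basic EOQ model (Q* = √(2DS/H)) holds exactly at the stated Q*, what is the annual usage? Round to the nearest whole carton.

EOQ relation: Q² = 2DS/H, so rearrange for the unknown.
D = Q²H / (2S) = 143² × 35 / (2 × 30) = 11,928.58

11,929 cartons per year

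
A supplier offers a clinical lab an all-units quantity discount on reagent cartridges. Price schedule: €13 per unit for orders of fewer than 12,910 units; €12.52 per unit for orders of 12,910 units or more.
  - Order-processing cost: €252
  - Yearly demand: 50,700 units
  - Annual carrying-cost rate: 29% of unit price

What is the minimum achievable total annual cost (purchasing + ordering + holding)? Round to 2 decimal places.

€659,190.47

H₁ = 29%×€13 = €3.7700;  H₂ = 29%×€12.52 = €3.6308
EOQ₁ = √(2×50,700×252/3.7700) = 2,603.45  (< 12,910, feasible at tier 1)
EOQ₂ = √(2×50,700×252/3.6308) = 2,652.88  (< 12,910 → use Q = 12,910 at tier-2 price)
TC(tier 1 (EOQ₁), Q≈2,603.4) = €668,914.99
TC(tier 2, Q≈12,910.0) = €659,190.47
Minimum at tier 2: €659,190.47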